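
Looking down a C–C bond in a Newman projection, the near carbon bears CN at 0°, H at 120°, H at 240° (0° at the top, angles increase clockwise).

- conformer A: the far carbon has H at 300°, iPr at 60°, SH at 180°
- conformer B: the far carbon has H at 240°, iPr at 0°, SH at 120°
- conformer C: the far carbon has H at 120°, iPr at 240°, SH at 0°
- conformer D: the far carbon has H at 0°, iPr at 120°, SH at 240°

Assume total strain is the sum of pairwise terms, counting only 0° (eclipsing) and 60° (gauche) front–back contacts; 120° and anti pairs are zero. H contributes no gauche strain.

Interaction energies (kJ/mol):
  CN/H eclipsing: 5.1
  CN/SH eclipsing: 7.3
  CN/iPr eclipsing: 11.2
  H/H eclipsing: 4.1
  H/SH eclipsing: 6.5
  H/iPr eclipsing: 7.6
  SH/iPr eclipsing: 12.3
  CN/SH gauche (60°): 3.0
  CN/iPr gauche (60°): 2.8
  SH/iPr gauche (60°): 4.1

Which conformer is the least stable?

B

A (staggered): CN(0°)/iPr(60°) gauche 2.8 → 2.8 kJ/mol.
B (eclipsed): CN(0°)/iPr(0°) eclipsed 11.2; H(120°)/SH(120°) eclipsed 6.5; H(240°)/H(240°) eclipsed 4.1 → 21.8 kJ/mol.
C (eclipsed): CN(0°)/SH(0°) eclipsed 7.3; H(120°)/H(120°) eclipsed 4.1; H(240°)/iPr(240°) eclipsed 7.6 → 19.0 kJ/mol.
D (eclipsed): CN(0°)/H(0°) eclipsed 5.1; H(120°)/iPr(120°) eclipsed 7.6; H(240°)/SH(240°) eclipsed 6.5 → 19.2 kJ/mol.
B has the highest total (21.8 kJ/mol).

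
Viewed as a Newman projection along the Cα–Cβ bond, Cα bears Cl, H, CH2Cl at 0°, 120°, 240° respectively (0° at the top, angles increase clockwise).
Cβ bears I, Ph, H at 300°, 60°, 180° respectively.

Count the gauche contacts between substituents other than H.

Non-H gauche pairs: Cl(0°)/I(300°); Cl(0°)/Ph(60°); CH2Cl(240°)/I(300°) — 3 interactions.

3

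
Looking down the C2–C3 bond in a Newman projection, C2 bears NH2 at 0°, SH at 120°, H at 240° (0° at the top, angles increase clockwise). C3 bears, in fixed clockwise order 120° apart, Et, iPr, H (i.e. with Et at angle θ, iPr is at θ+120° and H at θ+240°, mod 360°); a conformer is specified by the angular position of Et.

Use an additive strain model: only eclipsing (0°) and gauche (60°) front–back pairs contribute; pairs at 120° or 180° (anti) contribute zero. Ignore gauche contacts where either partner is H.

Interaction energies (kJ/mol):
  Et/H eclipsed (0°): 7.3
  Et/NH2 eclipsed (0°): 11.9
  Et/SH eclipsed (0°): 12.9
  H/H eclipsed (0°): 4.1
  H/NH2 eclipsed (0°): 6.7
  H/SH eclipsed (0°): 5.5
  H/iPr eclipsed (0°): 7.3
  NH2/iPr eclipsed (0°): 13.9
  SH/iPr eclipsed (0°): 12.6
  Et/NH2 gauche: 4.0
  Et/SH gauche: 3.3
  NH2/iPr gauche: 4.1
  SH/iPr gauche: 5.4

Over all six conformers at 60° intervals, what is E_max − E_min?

Et at 0° (eclipsed): NH2(0°)/Et(0°) eclipsed 11.9; SH(120°)/iPr(120°) eclipsed 12.6; H(240°)/H(240°) eclipsed 4.1 → 28.6 kJ/mol.
Et at 60° (staggered): NH2(0°)/Et(60°) gauche 4.0; SH(120°)/Et(60°) gauche 3.3; SH(120°)/iPr(180°) gauche 5.4 → 12.7 kJ/mol.
Et at 120° (eclipsed): NH2(0°)/H(0°) eclipsed 6.7; SH(120°)/Et(120°) eclipsed 12.9; H(240°)/iPr(240°) eclipsed 7.3 → 26.9 kJ/mol.
Et at 180° (staggered): NH2(0°)/iPr(300°) gauche 4.1; SH(120°)/Et(180°) gauche 3.3 → 7.4 kJ/mol.
Et at 240° (eclipsed): NH2(0°)/iPr(0°) eclipsed 13.9; SH(120°)/H(120°) eclipsed 5.5; H(240°)/Et(240°) eclipsed 7.3 → 26.7 kJ/mol.
Et at 300° (staggered): NH2(0°)/Et(300°) gauche 4.0; NH2(0°)/iPr(60°) gauche 4.1; SH(120°)/iPr(60°) gauche 5.4 → 13.5 kJ/mol.
Max at 0° (28.6 kJ/mol), min at 180° (7.4 kJ/mol); barrier = 21.2 kJ/mol.

21.2 kJ/mol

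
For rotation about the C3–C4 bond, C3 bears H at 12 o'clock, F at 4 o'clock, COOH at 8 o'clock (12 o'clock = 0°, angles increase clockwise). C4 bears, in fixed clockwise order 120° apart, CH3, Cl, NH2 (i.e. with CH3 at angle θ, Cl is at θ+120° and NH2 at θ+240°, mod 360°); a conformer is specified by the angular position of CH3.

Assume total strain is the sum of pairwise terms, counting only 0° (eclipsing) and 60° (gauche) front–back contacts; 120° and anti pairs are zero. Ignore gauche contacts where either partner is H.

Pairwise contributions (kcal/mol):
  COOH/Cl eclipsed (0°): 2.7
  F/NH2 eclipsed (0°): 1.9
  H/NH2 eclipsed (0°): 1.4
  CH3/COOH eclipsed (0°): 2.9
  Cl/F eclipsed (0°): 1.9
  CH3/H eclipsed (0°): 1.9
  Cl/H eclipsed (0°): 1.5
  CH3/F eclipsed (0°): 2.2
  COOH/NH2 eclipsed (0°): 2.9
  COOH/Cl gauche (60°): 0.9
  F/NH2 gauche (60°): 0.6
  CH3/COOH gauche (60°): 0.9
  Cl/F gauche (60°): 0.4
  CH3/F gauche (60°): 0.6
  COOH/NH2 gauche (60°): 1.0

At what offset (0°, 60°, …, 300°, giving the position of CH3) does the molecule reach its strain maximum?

0°

CH3 at 0° (eclipsed): H–CH3 eclipsed, F–Cl eclipsed, COOH–NH2 eclipsed; 1.9 + 1.9 + 2.9 = 6.7 kcal/mol.
CH3 at 60° (staggered): F–CH3 gauche, F–Cl gauche, COOH–Cl gauche, COOH–NH2 gauche; 0.6 + 0.4 + 0.9 + 1.0 = 2.9 kcal/mol.
CH3 at 120° (eclipsed): H–NH2 eclipsed, F–CH3 eclipsed, COOH–Cl eclipsed; 1.4 + 2.2 + 2.7 = 6.3 kcal/mol.
CH3 at 180° (staggered): F–CH3 gauche, F–NH2 gauche, COOH–CH3 gauche, COOH–Cl gauche; 0.6 + 0.6 + 0.9 + 0.9 = 3.0 kcal/mol.
CH3 at 240° (eclipsed): H–Cl eclipsed, F–NH2 eclipsed, COOH–CH3 eclipsed; 1.5 + 1.9 + 2.9 = 6.3 kcal/mol.
CH3 at 300° (staggered): F–Cl gauche, F–NH2 gauche, COOH–CH3 gauche, COOH–NH2 gauche; 0.4 + 0.6 + 0.9 + 1.0 = 2.9 kcal/mol.
The maximum (6.7 kcal/mol) occurs with CH3 at 0°.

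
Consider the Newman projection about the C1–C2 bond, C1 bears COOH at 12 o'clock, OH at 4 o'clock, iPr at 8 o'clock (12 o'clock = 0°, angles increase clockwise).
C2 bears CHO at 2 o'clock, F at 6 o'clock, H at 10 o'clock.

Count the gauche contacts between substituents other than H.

Non-H gauche pairs: COOH(0°)/CHO(60°); OH(120°)/CHO(60°); OH(120°)/F(180°); iPr(240°)/F(180°) — 4 interactions.

4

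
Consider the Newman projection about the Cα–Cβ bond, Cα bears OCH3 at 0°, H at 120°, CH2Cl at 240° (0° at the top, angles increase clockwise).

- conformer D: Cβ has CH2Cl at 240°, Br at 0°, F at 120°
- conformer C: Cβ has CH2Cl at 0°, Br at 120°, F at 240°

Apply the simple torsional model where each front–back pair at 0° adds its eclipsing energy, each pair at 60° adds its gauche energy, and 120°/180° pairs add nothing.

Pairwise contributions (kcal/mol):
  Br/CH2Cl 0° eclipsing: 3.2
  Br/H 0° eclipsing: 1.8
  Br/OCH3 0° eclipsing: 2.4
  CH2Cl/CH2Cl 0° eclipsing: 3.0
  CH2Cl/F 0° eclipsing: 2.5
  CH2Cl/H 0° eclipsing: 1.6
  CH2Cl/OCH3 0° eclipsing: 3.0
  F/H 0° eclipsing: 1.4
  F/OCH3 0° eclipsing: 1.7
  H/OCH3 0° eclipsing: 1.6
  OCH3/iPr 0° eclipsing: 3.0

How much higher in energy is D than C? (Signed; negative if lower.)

-0.5 kcal/mol

D is eclipsed. OCH3 at 0° is eclipsed with Br at 0° (2.4); H at 120° is eclipsed with F at 120° (1.4); CH2Cl at 240° is eclipsed with CH2Cl at 240° (3.0). Total 6.8 kcal/mol.
C is eclipsed. OCH3 at 0° is eclipsed with CH2Cl at 0° (3.0); H at 120° is eclipsed with Br at 120° (1.8); CH2Cl at 240° is eclipsed with F at 240° (2.5). Total 7.3 kcal/mol.
E(D) − E(C) = 6.8 − 7.3 = -0.5 kcal/mol.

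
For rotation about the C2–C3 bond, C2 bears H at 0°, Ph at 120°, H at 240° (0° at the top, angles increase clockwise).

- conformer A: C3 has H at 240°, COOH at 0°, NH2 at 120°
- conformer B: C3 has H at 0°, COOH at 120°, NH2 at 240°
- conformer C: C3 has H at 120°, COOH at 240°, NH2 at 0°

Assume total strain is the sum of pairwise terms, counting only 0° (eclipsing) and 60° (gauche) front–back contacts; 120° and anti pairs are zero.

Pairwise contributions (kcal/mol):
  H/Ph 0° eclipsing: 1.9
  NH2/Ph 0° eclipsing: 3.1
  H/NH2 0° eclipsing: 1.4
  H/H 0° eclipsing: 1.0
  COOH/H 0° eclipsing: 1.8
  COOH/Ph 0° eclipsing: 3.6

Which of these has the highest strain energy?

B

A (eclipsed): H(0°)/COOH(0°) eclipsed 1.8; Ph(120°)/NH2(120°) eclipsed 3.1; H(240°)/H(240°) eclipsed 1.0 → 5.9 kcal/mol.
B (eclipsed): H(0°)/H(0°) eclipsed 1.0; Ph(120°)/COOH(120°) eclipsed 3.6; H(240°)/NH2(240°) eclipsed 1.4 → 6.0 kcal/mol.
C (eclipsed): H(0°)/NH2(0°) eclipsed 1.4; Ph(120°)/H(120°) eclipsed 1.9; H(240°)/COOH(240°) eclipsed 1.8 → 5.1 kcal/mol.
B has the highest total (6.0 kcal/mol).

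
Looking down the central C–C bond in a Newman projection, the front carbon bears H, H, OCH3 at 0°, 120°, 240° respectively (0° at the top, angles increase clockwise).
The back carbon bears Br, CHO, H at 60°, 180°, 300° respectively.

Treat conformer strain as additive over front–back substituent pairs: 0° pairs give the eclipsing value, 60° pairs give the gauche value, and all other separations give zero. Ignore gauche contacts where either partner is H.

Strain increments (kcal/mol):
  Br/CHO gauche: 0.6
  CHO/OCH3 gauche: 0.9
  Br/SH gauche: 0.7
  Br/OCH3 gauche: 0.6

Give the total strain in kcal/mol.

This conformer (staggered): OCH3–CHO gauche; 0.9 = 0.9 kcal/mol.

0.9 kcal/mol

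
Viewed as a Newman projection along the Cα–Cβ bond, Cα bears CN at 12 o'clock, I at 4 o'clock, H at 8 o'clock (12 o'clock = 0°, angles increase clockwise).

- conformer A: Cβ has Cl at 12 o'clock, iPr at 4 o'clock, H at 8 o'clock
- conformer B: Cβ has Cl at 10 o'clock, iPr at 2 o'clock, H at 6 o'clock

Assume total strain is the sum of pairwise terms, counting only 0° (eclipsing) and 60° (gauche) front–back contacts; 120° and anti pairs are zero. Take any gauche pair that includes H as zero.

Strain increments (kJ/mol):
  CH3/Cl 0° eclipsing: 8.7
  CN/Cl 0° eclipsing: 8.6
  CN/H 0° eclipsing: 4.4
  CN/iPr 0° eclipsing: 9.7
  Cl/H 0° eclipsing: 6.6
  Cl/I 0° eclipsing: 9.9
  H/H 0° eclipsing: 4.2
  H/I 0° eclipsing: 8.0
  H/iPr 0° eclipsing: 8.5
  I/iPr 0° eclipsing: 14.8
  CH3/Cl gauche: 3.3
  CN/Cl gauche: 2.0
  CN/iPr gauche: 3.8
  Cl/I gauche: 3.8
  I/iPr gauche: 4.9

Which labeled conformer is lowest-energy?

A is eclipsed. CN at 0° is eclipsed with Cl at 0° (8.6); I at 120° is eclipsed with iPr at 120° (14.8); H at 240° is eclipsed with H at 240° (4.2). Total 27.6 kJ/mol.
B is staggered. CN at 0° is gauche with Cl at 300° (2.0); CN at 0° is gauche with iPr at 60° (3.8); I at 120° is gauche with iPr at 60° (4.9). Total 10.7 kJ/mol.
B has the lowest total (10.7 kJ/mol).

B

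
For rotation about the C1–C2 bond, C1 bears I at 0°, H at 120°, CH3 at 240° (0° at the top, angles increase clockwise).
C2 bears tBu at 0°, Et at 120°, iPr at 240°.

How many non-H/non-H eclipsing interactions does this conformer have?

Non-H eclipsing pairs: I(0°)/tBu(0°); CH3(240°)/iPr(240°) — 2 interactions.

2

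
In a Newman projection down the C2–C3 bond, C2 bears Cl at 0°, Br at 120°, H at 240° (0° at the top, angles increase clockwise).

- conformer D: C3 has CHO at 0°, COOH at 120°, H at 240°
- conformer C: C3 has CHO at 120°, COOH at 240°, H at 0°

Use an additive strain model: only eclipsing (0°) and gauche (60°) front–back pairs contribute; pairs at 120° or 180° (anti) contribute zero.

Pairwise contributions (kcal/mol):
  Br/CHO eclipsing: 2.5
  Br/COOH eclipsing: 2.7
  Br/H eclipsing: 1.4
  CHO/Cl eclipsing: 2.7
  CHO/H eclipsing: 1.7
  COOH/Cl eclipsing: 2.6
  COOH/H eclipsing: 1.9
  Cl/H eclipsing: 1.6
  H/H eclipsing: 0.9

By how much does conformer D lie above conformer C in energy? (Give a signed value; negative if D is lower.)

+0.3 kcal/mol

D (eclipsed): Cl(0°)/CHO(0°) eclipsed 2.7; Br(120°)/COOH(120°) eclipsed 2.7; H(240°)/H(240°) eclipsed 0.9 → 6.3 kcal/mol.
C (eclipsed): Cl(0°)/H(0°) eclipsed 1.6; Br(120°)/CHO(120°) eclipsed 2.5; H(240°)/COOH(240°) eclipsed 1.9 → 6.0 kcal/mol.
E(D) − E(C) = 6.3 − 6.0 = +0.3 kcal/mol.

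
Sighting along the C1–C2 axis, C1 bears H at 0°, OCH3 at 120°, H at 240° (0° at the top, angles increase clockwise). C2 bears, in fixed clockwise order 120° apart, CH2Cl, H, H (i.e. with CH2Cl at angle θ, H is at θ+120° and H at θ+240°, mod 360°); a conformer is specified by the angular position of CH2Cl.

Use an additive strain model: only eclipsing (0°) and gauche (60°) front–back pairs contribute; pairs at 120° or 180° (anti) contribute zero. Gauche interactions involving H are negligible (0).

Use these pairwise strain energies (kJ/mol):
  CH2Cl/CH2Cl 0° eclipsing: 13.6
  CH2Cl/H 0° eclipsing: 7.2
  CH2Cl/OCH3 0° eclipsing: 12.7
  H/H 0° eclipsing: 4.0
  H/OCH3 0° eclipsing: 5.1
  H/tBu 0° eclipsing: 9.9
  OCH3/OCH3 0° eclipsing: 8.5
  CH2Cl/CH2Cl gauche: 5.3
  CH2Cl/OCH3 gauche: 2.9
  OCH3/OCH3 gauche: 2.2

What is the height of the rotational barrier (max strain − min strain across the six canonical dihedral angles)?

CH2Cl at 0° is eclipsed. H at 0° is eclipsed with CH2Cl at 0° (7.2); OCH3 at 120° is eclipsed with H at 120° (5.1); H at 240° is eclipsed with H at 240° (4.0). Total 16.3 kJ/mol.
CH2Cl at 60° is staggered. OCH3 at 120° is gauche with CH2Cl at 60° (2.9). Total 2.9 kJ/mol.
CH2Cl at 120° is eclipsed. H at 0° is eclipsed with H at 0° (4.0); OCH3 at 120° is eclipsed with CH2Cl at 120° (12.7); H at 240° is eclipsed with H at 240° (4.0). Total 20.7 kJ/mol.
CH2Cl at 180° is staggered. OCH3 at 120° is gauche with CH2Cl at 180° (2.9). Total 2.9 kJ/mol.
CH2Cl at 240° is eclipsed. H at 0° is eclipsed with H at 0° (4.0); OCH3 at 120° is eclipsed with H at 120° (5.1); H at 240° is eclipsed with CH2Cl at 240° (7.2). Total 16.3 kJ/mol.
CH2Cl at 300° (staggered): no non-H gauche contacts → 0.0 kJ/mol.
Max at 120° (20.7 kJ/mol), min at 300° (0.0 kJ/mol); barrier = 20.7 kJ/mol.

20.7 kJ/mol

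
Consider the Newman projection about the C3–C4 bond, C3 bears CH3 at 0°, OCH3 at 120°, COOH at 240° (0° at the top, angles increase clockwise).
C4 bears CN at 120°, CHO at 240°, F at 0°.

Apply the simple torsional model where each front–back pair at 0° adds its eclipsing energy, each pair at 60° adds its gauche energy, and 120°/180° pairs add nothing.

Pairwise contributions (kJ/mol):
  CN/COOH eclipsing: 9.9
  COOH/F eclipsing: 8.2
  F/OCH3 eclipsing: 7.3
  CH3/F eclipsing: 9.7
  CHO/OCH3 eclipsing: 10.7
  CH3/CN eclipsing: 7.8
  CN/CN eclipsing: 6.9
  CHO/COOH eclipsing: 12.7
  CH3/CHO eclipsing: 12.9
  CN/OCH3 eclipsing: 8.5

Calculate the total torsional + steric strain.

This conformer (eclipsed): CH3(0°)/F(0°) eclipsed 9.7; OCH3(120°)/CN(120°) eclipsed 8.5; COOH(240°)/CHO(240°) eclipsed 12.7 → 30.9 kJ/mol.

30.9 kJ/mol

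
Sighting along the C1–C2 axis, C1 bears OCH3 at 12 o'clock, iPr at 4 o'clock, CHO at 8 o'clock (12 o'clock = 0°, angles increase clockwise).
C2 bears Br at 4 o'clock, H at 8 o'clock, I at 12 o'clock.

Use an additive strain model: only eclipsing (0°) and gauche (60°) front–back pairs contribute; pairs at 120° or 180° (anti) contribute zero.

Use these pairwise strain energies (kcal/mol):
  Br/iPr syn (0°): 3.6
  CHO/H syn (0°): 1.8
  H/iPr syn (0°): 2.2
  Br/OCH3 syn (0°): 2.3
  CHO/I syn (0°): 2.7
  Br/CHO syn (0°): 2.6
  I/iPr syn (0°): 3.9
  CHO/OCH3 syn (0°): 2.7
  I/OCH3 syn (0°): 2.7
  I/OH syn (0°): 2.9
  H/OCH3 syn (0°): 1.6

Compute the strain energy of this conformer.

8.1 kcal/mol

This conformer is eclipsed. OCH3 at 0° is eclipsed with I at 0° (2.7); iPr at 120° is eclipsed with Br at 120° (3.6); CHO at 240° is eclipsed with H at 240° (1.8). Total 8.1 kcal/mol.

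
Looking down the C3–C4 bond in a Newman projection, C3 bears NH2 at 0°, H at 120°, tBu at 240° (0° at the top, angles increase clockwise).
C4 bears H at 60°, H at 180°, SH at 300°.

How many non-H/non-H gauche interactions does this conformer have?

2

Non-H gauche pairs: NH2(0°)/SH(300°); tBu(240°)/SH(300°) — 2 interactions.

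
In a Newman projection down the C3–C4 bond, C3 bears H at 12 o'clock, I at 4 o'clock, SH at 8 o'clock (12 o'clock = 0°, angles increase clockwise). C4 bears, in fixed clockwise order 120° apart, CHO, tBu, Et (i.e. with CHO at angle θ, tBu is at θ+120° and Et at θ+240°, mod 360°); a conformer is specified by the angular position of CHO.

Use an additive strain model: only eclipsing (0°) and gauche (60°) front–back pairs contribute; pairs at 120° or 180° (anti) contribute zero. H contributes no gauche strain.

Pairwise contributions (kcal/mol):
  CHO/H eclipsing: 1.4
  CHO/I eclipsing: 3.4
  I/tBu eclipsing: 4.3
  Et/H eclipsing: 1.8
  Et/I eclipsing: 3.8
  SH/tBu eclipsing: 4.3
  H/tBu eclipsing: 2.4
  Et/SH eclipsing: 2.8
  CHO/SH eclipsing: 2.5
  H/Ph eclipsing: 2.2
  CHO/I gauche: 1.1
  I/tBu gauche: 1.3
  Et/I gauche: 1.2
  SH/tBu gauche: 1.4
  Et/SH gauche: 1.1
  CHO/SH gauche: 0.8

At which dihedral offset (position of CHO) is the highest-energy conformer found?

120°

CHO at 0° (eclipsed): H(0°)/CHO(0°) eclipsed 1.4; I(120°)/tBu(120°) eclipsed 4.3; SH(240°)/Et(240°) eclipsed 2.8 → 8.5 kcal/mol.
CHO at 60° (staggered): I(120°)/CHO(60°) gauche 1.1; I(120°)/tBu(180°) gauche 1.3; SH(240°)/tBu(180°) gauche 1.4; SH(240°)/Et(300°) gauche 1.1 → 4.9 kcal/mol.
CHO at 120° (eclipsed): H(0°)/Et(0°) eclipsed 1.8; I(120°)/CHO(120°) eclipsed 3.4; SH(240°)/tBu(240°) eclipsed 4.3 → 9.5 kcal/mol.
CHO at 180° (staggered): I(120°)/CHO(180°) gauche 1.1; I(120°)/Et(60°) gauche 1.2; SH(240°)/CHO(180°) gauche 0.8; SH(240°)/tBu(300°) gauche 1.4 → 4.5 kcal/mol.
CHO at 240° (eclipsed): H(0°)/tBu(0°) eclipsed 2.4; I(120°)/Et(120°) eclipsed 3.8; SH(240°)/CHO(240°) eclipsed 2.5 → 8.7 kcal/mol.
CHO at 300° (staggered): I(120°)/tBu(60°) gauche 1.3; I(120°)/Et(180°) gauche 1.2; SH(240°)/CHO(300°) gauche 0.8; SH(240°)/Et(180°) gauche 1.1 → 4.4 kcal/mol.
The maximum (9.5 kcal/mol) occurs with CHO at 120°.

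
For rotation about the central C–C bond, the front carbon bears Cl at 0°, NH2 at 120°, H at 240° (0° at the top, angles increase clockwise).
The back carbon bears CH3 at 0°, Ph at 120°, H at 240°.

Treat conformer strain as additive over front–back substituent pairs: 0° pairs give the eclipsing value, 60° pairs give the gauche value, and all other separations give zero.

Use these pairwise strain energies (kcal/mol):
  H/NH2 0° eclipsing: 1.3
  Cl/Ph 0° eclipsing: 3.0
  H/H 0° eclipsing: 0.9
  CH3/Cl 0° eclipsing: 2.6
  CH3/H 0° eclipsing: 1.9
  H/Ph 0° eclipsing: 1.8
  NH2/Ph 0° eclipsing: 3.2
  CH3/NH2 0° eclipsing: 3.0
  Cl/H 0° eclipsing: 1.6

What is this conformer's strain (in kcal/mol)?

6.7 kcal/mol

This conformer (eclipsed): Cl–CH3 eclipsed, NH2–Ph eclipsed, H–H eclipsed; 2.6 + 3.2 + 0.9 = 6.7 kcal/mol.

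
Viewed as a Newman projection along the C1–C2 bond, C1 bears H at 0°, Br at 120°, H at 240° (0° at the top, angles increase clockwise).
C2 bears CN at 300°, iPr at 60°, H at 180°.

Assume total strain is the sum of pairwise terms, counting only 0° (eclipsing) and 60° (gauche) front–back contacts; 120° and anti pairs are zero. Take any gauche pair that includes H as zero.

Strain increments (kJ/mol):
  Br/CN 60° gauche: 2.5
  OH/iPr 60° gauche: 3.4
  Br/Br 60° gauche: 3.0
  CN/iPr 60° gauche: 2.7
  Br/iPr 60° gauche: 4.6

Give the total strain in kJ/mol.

4.6 kJ/mol

This conformer (staggered): Br(120°)/iPr(60°) gauche 4.6 → 4.6 kJ/mol.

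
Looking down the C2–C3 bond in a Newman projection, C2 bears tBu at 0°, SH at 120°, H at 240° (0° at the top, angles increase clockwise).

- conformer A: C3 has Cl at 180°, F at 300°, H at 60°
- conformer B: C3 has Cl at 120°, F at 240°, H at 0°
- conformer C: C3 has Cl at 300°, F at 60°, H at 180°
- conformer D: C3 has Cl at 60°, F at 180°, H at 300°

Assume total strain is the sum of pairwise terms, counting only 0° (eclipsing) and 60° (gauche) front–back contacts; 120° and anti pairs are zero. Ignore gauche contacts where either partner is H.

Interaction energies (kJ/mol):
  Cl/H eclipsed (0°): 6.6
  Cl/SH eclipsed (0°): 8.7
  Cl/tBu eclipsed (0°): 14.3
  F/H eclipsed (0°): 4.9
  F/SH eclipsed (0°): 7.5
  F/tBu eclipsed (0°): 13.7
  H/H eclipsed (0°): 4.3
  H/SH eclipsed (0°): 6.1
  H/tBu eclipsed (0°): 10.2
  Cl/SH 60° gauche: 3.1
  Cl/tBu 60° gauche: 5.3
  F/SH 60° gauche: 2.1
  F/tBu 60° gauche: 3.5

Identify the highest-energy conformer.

B

A (staggered): tBu–F gauche, SH–Cl gauche; 3.5 + 3.1 = 6.6 kJ/mol.
B (eclipsed): tBu–H eclipsed, SH–Cl eclipsed, H–F eclipsed; 10.2 + 8.7 + 4.9 = 23.8 kJ/mol.
C (staggered): tBu–Cl gauche, tBu–F gauche, SH–F gauche; 5.3 + 3.5 + 2.1 = 10.9 kJ/mol.
D (staggered): tBu–Cl gauche, SH–Cl gauche, SH–F gauche; 5.3 + 3.1 + 2.1 = 10.5 kJ/mol.
B has the highest total (23.8 kJ/mol).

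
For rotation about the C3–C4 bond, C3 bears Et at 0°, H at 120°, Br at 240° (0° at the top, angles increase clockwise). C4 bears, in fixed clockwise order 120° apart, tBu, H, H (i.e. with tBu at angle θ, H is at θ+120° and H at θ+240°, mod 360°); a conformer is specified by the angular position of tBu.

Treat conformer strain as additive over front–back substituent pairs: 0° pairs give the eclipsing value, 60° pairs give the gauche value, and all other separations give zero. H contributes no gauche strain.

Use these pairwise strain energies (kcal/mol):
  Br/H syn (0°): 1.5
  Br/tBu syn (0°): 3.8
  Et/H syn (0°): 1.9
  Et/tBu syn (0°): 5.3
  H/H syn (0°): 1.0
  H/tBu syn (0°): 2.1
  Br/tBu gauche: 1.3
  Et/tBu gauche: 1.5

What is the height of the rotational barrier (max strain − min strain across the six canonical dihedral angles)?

tBu at 0° is eclipsed. Et at 0° is eclipsed with tBu at 0° (5.3); H at 120° is eclipsed with H at 120° (1.0); Br at 240° is eclipsed with H at 240° (1.5). Total 7.8 kcal/mol.
tBu at 60° is staggered. Et at 0° is gauche with tBu at 60° (1.5). Total 1.5 kcal/mol.
tBu at 120° is eclipsed. Et at 0° is eclipsed with H at 0° (1.9); H at 120° is eclipsed with tBu at 120° (2.1); Br at 240° is eclipsed with H at 240° (1.5). Total 5.5 kcal/mol.
tBu at 180° is staggered. Br at 240° is gauche with tBu at 180° (1.3). Total 1.3 kcal/mol.
tBu at 240° is eclipsed. Et at 0° is eclipsed with H at 0° (1.9); H at 120° is eclipsed with H at 120° (1.0); Br at 240° is eclipsed with tBu at 240° (3.8). Total 6.7 kcal/mol.
tBu at 300° is staggered. Et at 0° is gauche with tBu at 300° (1.5); Br at 240° is gauche with tBu at 300° (1.3). Total 2.8 kcal/mol.
Max at 0° (7.8 kcal/mol), min at 180° (1.3 kcal/mol); barrier = 6.5 kcal/mol.

6.5 kcal/mol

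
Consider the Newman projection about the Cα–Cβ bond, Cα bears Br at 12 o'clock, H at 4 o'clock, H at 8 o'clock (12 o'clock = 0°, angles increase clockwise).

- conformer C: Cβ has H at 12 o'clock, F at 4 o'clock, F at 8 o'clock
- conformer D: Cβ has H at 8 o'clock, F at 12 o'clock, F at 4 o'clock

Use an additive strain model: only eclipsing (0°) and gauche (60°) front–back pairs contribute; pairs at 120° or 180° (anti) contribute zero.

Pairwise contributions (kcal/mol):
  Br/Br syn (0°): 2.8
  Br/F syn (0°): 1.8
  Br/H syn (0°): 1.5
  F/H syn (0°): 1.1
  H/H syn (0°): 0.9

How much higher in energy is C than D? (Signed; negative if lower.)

C (eclipsed): Br(0°)/H(0°) eclipsed 1.5; H(120°)/F(120°) eclipsed 1.1; H(240°)/F(240°) eclipsed 1.1 → 3.7 kcal/mol.
D (eclipsed): Br(0°)/F(0°) eclipsed 1.8; H(120°)/F(120°) eclipsed 1.1; H(240°)/H(240°) eclipsed 0.9 → 3.8 kcal/mol.
E(C) − E(D) = 3.7 − 3.8 = -0.1 kcal/mol.

-0.1 kcal/mol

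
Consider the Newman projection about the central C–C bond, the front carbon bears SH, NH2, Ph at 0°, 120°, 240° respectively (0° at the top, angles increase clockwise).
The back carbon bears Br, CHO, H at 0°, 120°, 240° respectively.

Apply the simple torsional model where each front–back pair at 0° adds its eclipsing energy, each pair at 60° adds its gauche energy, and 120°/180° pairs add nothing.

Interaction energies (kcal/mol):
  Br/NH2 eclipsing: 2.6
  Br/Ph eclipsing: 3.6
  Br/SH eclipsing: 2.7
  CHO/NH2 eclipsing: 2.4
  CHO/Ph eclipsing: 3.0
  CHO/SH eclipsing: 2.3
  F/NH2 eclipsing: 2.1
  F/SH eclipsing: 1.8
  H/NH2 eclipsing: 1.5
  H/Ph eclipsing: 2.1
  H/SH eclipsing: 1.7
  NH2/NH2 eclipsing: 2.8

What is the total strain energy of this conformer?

7.2 kcal/mol

This conformer is eclipsed. SH at 0° is eclipsed with Br at 0° (2.7); NH2 at 120° is eclipsed with CHO at 120° (2.4); Ph at 240° is eclipsed with H at 240° (2.1). Total 7.2 kcal/mol.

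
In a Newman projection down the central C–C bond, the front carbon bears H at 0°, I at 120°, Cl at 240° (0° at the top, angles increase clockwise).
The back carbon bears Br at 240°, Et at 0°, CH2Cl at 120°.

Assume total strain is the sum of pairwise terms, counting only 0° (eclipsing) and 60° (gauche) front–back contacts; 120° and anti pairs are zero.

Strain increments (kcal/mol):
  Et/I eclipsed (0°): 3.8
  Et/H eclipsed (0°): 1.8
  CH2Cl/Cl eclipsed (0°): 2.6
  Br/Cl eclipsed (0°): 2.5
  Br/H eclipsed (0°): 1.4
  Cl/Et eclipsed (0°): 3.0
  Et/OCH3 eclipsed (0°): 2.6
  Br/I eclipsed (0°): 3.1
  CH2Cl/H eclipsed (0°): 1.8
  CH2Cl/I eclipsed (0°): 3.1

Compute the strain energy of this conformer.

7.4 kcal/mol

This conformer (eclipsed): H(0°)/Et(0°) eclipsed 1.8; I(120°)/CH2Cl(120°) eclipsed 3.1; Cl(240°)/Br(240°) eclipsed 2.5 → 7.4 kcal/mol.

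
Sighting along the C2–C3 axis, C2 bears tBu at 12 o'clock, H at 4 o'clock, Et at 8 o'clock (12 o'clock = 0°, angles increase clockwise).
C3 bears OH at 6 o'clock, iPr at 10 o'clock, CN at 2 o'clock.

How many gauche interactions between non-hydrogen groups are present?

Non-H gauche pairs: tBu(0°)/iPr(300°); tBu(0°)/CN(60°); Et(240°)/OH(180°); Et(240°)/iPr(300°) — 4 interactions.

4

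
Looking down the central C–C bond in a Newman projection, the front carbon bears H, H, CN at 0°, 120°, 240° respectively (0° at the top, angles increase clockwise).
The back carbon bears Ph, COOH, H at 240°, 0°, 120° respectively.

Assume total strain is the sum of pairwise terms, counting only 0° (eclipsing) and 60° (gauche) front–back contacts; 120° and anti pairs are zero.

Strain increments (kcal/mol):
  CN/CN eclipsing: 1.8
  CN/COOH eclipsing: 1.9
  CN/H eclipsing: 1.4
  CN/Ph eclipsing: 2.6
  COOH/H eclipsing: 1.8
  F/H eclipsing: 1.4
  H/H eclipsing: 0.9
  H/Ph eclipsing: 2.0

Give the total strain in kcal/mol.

This conformer (eclipsed): H(0°)/COOH(0°) eclipsed 1.8; H(120°)/H(120°) eclipsed 0.9; CN(240°)/Ph(240°) eclipsed 2.6 → 5.3 kcal/mol.

5.3 kcal/mol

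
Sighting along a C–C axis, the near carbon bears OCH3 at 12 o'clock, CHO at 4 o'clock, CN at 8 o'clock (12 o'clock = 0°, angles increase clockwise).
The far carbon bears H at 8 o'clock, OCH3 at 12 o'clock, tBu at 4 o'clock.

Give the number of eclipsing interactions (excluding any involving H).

2

Non-H eclipsing pairs: OCH3(0°)/OCH3(0°); CHO(120°)/tBu(120°) — 2 interactions.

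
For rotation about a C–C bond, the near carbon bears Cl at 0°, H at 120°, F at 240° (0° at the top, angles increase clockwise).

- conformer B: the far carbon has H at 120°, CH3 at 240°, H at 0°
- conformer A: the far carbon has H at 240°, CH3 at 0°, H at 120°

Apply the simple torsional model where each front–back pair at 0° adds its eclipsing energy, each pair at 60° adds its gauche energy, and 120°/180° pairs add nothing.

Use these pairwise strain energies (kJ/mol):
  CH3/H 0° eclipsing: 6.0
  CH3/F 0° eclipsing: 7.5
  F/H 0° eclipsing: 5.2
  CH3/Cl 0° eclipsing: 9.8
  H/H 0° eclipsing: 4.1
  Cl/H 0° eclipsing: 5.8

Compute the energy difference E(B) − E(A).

-1.7 kJ/mol

B (eclipsed): Cl(0°)/H(0°) eclipsed 5.8; H(120°)/H(120°) eclipsed 4.1; F(240°)/CH3(240°) eclipsed 7.5 → 17.4 kJ/mol.
A (eclipsed): Cl(0°)/CH3(0°) eclipsed 9.8; H(120°)/H(120°) eclipsed 4.1; F(240°)/H(240°) eclipsed 5.2 → 19.1 kJ/mol.
E(B) − E(A) = 17.4 − 19.1 = -1.7 kJ/mol.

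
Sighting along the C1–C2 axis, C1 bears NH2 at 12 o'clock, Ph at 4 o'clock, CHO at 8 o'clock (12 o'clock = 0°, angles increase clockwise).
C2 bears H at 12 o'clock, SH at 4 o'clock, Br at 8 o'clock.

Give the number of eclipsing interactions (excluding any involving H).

Non-H eclipsing pairs: Ph(120°)/SH(120°); CHO(240°)/Br(240°) — 2 interactions.

2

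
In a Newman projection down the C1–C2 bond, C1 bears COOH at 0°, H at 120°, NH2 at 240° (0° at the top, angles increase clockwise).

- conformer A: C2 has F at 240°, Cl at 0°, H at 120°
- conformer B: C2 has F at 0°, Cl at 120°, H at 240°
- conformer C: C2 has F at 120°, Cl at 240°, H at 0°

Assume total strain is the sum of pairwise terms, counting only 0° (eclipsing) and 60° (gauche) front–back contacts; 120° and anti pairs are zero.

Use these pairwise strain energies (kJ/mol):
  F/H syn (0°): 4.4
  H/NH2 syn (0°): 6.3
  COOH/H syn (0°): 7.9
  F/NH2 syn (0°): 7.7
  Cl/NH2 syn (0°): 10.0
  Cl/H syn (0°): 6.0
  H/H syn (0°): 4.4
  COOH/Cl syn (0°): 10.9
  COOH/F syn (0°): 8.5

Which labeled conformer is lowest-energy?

B

A is eclipsed. COOH at 0° is eclipsed with Cl at 0° (10.9); H at 120° is eclipsed with H at 120° (4.4); NH2 at 240° is eclipsed with F at 240° (7.7). Total 23.0 kJ/mol.
B is eclipsed. COOH at 0° is eclipsed with F at 0° (8.5); H at 120° is eclipsed with Cl at 120° (6.0); NH2 at 240° is eclipsed with H at 240° (6.3). Total 20.8 kJ/mol.
C is eclipsed. COOH at 0° is eclipsed with H at 0° (7.9); H at 120° is eclipsed with F at 120° (4.4); NH2 at 240° is eclipsed with Cl at 240° (10.0). Total 22.3 kJ/mol.
B has the lowest total (20.8 kJ/mol).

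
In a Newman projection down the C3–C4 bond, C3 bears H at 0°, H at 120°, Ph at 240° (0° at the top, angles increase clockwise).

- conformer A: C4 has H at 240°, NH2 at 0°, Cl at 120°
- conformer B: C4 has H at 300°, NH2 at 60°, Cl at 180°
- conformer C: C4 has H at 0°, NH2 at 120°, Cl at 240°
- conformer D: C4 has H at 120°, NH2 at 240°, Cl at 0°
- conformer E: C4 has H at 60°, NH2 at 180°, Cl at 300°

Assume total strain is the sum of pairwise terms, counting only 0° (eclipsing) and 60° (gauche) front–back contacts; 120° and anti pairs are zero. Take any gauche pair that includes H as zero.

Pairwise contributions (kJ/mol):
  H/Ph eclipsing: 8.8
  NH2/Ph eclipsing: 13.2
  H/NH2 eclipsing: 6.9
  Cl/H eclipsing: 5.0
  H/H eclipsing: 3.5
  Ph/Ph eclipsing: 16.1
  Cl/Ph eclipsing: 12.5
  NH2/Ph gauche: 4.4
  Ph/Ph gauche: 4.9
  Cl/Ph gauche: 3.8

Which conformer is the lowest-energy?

A (eclipsed): H–NH2 eclipsed, H–Cl eclipsed, Ph–H eclipsed; 6.9 + 5.0 + 8.8 = 20.7 kJ/mol.
B (staggered): Ph–Cl gauche; 3.8 = 3.8 kJ/mol.
C (eclipsed): H–H eclipsed, H–NH2 eclipsed, Ph–Cl eclipsed; 3.5 + 6.9 + 12.5 = 22.9 kJ/mol.
D (eclipsed): H–Cl eclipsed, H–H eclipsed, Ph–NH2 eclipsed; 5.0 + 3.5 + 13.2 = 21.7 kJ/mol.
E (staggered): Ph–NH2 gauche, Ph–Cl gauche; 4.4 + 3.8 = 8.2 kJ/mol.
B has the lowest total (3.8 kJ/mol).

B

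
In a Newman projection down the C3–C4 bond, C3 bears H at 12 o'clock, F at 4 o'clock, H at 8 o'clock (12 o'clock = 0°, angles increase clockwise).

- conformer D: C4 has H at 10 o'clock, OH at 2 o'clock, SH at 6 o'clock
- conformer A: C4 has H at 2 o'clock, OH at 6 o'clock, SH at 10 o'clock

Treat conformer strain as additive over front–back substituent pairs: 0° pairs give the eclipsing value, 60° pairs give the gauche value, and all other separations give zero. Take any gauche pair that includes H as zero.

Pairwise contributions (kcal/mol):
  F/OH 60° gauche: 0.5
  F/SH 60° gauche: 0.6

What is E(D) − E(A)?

D is staggered. F at 120° is gauche with OH at 60° (0.5); F at 120° is gauche with SH at 180° (0.6). Total 1.1 kcal/mol.
A is staggered. F at 120° is gauche with OH at 180° (0.5). Total 0.5 kcal/mol.
E(D) − E(A) = 1.1 − 0.5 = +0.6 kcal/mol.

+0.6 kcal/mol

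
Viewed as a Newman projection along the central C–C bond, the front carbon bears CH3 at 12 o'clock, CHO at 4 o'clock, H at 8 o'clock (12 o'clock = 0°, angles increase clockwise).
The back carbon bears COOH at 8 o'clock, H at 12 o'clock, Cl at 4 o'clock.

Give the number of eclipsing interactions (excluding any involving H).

1

Non-H eclipsing pairs: CHO(120°)/Cl(120°) — 1 interaction.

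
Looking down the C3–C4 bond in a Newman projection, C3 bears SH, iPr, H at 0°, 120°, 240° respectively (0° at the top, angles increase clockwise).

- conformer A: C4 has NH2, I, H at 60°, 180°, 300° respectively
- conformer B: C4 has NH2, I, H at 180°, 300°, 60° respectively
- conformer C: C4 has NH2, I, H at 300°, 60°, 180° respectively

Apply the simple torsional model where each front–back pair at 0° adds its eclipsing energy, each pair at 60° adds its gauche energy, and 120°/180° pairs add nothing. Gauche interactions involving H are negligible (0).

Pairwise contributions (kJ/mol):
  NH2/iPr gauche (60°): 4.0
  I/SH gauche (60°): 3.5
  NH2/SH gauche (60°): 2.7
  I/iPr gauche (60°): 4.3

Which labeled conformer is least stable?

A (staggered): SH(0°)/NH2(60°) gauche 2.7; iPr(120°)/NH2(60°) gauche 4.0; iPr(120°)/I(180°) gauche 4.3 → 11.0 kJ/mol.
B (staggered): SH(0°)/I(300°) gauche 3.5; iPr(120°)/NH2(180°) gauche 4.0 → 7.5 kJ/mol.
C (staggered): SH(0°)/NH2(300°) gauche 2.7; SH(0°)/I(60°) gauche 3.5; iPr(120°)/I(60°) gauche 4.3 → 10.5 kJ/mol.
A has the highest total (11.0 kJ/mol).

A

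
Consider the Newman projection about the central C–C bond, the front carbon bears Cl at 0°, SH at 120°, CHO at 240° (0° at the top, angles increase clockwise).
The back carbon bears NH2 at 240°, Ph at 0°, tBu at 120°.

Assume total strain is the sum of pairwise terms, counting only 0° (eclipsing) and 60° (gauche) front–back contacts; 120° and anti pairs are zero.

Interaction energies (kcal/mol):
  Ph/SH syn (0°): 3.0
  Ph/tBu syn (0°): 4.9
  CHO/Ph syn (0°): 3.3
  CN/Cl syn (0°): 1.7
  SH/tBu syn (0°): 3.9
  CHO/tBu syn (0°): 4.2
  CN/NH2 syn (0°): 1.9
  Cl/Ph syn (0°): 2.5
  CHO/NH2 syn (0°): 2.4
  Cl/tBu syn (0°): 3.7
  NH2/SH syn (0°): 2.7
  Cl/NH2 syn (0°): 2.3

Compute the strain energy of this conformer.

This conformer (eclipsed): Cl(0°)/Ph(0°) eclipsed 2.5; SH(120°)/tBu(120°) eclipsed 3.9; CHO(240°)/NH2(240°) eclipsed 2.4 → 8.8 kcal/mol.

8.8 kcal/mol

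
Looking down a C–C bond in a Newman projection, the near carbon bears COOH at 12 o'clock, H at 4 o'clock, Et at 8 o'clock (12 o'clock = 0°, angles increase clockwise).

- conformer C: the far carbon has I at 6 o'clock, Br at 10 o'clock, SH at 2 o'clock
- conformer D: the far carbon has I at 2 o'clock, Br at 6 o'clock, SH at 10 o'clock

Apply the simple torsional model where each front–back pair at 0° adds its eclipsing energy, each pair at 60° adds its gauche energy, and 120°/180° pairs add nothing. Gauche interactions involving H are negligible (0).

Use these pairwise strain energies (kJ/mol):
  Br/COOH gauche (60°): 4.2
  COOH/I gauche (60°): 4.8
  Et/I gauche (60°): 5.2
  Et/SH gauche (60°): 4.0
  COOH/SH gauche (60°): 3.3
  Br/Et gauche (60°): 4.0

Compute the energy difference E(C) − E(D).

+0.6 kJ/mol

C (staggered): COOH(0°)/Br(300°) gauche 4.2; COOH(0°)/SH(60°) gauche 3.3; Et(240°)/I(180°) gauche 5.2; Et(240°)/Br(300°) gauche 4.0 → 16.7 kJ/mol.
D (staggered): COOH(0°)/I(60°) gauche 4.8; COOH(0°)/SH(300°) gauche 3.3; Et(240°)/Br(180°) gauche 4.0; Et(240°)/SH(300°) gauche 4.0 → 16.1 kJ/mol.
E(C) − E(D) = 16.7 − 16.1 = +0.6 kJ/mol.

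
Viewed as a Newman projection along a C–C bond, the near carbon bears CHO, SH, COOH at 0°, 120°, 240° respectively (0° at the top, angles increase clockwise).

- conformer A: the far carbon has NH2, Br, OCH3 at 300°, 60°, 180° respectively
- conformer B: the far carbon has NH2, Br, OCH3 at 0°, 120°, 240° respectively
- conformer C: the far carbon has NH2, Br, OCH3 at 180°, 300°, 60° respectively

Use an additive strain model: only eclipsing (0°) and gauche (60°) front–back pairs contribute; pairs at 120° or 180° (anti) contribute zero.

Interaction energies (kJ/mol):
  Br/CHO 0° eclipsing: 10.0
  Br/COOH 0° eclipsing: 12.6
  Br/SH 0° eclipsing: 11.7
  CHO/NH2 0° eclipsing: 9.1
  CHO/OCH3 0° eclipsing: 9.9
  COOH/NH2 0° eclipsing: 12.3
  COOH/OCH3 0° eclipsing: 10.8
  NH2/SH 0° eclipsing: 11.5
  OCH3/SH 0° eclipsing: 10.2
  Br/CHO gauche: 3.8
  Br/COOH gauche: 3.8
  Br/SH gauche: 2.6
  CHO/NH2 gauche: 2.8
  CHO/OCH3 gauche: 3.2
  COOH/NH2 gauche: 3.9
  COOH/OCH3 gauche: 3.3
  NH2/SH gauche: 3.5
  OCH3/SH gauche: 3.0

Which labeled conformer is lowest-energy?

A is staggered. CHO at 0° is gauche with NH2 at 300° (2.8); CHO at 0° is gauche with Br at 60° (3.8); SH at 120° is gauche with Br at 60° (2.6); SH at 120° is gauche with OCH3 at 180° (3.0); COOH at 240° is gauche with NH2 at 300° (3.9); COOH at 240° is gauche with OCH3 at 180° (3.3). Total 19.4 kJ/mol.
B is eclipsed. CHO at 0° is eclipsed with NH2 at 0° (9.1); SH at 120° is eclipsed with Br at 120° (11.7); COOH at 240° is eclipsed with OCH3 at 240° (10.8). Total 31.6 kJ/mol.
C is staggered. CHO at 0° is gauche with Br at 300° (3.8); CHO at 0° is gauche with OCH3 at 60° (3.2); SH at 120° is gauche with NH2 at 180° (3.5); SH at 120° is gauche with OCH3 at 60° (3.0); COOH at 240° is gauche with NH2 at 180° (3.9); COOH at 240° is gauche with Br at 300° (3.8). Total 21.2 kJ/mol.
A has the lowest total (19.4 kJ/mol).

A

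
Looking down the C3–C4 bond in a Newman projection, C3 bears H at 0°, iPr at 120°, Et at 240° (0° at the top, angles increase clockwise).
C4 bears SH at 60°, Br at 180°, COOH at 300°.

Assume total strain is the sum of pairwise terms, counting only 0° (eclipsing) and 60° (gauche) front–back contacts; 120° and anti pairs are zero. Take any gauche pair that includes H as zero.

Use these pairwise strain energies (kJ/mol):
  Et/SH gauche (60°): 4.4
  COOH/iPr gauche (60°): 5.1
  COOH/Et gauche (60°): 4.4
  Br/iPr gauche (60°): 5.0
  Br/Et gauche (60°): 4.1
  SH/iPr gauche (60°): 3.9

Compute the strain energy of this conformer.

This conformer (staggered): iPr(120°)/SH(60°) gauche 3.9; iPr(120°)/Br(180°) gauche 5.0; Et(240°)/Br(180°) gauche 4.1; Et(240°)/COOH(300°) gauche 4.4 → 17.4 kJ/mol.

17.4 kJ/mol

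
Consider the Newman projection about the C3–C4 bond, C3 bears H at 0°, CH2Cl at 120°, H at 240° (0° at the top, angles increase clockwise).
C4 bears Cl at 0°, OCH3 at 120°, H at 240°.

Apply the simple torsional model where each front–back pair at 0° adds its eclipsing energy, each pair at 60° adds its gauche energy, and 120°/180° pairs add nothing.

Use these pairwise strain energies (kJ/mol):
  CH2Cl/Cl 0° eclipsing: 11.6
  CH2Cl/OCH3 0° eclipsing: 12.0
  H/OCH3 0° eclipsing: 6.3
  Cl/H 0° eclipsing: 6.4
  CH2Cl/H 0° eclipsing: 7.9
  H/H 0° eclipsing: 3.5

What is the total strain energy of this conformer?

21.9 kJ/mol

This conformer (eclipsed): H(0°)/Cl(0°) eclipsed 6.4; CH2Cl(120°)/OCH3(120°) eclipsed 12.0; H(240°)/H(240°) eclipsed 3.5 → 21.9 kJ/mol.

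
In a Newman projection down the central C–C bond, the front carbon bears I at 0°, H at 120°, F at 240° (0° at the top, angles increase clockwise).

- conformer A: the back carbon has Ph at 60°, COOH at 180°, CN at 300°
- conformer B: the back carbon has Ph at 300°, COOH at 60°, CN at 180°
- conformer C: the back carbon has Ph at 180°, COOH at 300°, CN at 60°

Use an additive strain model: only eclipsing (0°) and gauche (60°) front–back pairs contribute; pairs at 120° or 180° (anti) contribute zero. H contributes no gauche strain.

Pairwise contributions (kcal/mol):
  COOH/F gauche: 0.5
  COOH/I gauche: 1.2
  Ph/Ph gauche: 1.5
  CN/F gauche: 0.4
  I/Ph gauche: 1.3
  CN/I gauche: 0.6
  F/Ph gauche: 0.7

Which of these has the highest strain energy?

A is staggered. I at 0° is gauche with Ph at 60° (1.3); I at 0° is gauche with CN at 300° (0.6); F at 240° is gauche with COOH at 180° (0.5); F at 240° is gauche with CN at 300° (0.4). Total 2.8 kcal/mol.
B is staggered. I at 0° is gauche with Ph at 300° (1.3); I at 0° is gauche with COOH at 60° (1.2); F at 240° is gauche with Ph at 300° (0.7); F at 240° is gauche with CN at 180° (0.4). Total 3.6 kcal/mol.
C is staggered. I at 0° is gauche with COOH at 300° (1.2); I at 0° is gauche with CN at 60° (0.6); F at 240° is gauche with Ph at 180° (0.7); F at 240° is gauche with COOH at 300° (0.5). Total 3.0 kcal/mol.
B has the highest total (3.6 kcal/mol).

B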